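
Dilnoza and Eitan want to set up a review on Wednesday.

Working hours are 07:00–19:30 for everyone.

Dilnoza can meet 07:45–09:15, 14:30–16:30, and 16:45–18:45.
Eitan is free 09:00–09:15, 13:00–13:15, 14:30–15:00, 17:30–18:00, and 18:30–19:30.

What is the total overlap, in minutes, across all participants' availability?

90 minutes

Dilnoza ∩ Eitan: 09:00–09:15, 14:30–15:00, 17:30–18:00, 18:30–18:45.
Total common minutes: 15 + 30 + 30 + 15 = 90.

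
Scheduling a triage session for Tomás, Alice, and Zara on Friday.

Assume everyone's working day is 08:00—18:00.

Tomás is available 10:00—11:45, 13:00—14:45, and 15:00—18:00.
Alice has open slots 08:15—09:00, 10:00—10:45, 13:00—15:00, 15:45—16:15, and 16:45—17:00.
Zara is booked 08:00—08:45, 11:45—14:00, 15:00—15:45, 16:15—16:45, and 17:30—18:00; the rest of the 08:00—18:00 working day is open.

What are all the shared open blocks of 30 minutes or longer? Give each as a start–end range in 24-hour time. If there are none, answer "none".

Zara free within 08:00–18:00: 08:45–11:45, 14:00–15:00, 15:45–16:15, 16:45–17:30.
Tomás ∩ Alice: 10:00–10:45, 13:00–14:45, 15:45–16:15, 16:45–17:00.
Tomás ∩ Alice ∩ Zara: 10:00–10:45, 14:00–14:45, 15:45–16:15, 16:45–17:00.
Windows ≥ 30 min: 10:00–10:45, 14:00–14:45, 15:45–16:15.

10:00–10:45, 14:00–14:45, 15:45–16:15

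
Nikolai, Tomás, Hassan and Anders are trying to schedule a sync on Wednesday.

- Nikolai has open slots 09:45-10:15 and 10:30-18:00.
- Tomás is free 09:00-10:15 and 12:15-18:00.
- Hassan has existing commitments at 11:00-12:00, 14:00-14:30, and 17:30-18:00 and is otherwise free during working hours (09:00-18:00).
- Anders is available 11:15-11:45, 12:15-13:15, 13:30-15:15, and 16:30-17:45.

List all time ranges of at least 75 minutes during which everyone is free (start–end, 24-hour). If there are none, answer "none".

none

Hassan free within 09:00–18:00: 09:00–11:00, 12:00–14:00, 14:30–17:30.
Nikolai ∩ Tomás: 09:45–10:15, 12:15–18:00.
Nikolai ∩ Tomás ∩ Hassan: 09:45–10:15, 12:15–14:00, 14:30–17:30.
Nikolai ∩ Tomás ∩ Hassan ∩ Anders: 12:15–13:15, 13:30–14:00, 14:30–15:15, 16:30–17:30.
Windows ≥ 75 min: (none).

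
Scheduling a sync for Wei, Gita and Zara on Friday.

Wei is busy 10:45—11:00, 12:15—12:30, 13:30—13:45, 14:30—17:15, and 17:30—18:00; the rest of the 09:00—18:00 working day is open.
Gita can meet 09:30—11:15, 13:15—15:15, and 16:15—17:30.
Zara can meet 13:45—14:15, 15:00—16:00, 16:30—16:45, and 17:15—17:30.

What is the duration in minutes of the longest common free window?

Wei free within 09:00–18:00: 09:00–10:45, 11:00–12:15, 12:30–13:30, 13:45–14:30, 17:15–17:30.
Wei ∩ Gita: 09:30–10:45, 11:00–11:15, 13:15–13:30, 13:45–14:30, 17:15–17:30.
Wei ∩ Gita ∩ Zara: 13:45–14:15, 17:15–17:30.
Common window lengths: 30, 15 min; longest is 30.

30 minutes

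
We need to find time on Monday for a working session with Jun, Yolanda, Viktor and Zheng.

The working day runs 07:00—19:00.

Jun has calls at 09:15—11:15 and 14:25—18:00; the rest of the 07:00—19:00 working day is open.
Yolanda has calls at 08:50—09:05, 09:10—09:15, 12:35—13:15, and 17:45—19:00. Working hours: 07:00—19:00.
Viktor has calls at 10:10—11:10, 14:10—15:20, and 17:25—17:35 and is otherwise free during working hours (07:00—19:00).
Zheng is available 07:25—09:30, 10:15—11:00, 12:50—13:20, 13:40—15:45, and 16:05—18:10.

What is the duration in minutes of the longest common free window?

Jun free within 07:00–19:00: 07:00–09:15, 11:15–14:25, 18:00–19:00.
Yolanda free within 07:00–19:00: 07:00–08:50, 09:05–09:10, 09:15–12:35, 13:15–17:45.
Viktor free within 07:00–19:00: 07:00–10:10, 11:10–14:10, 15:20–17:25, 17:35–19:00.
Jun ∩ Yolanda: 07:00–08:50, 09:05–09:10, 11:15–12:35, 13:15–14:25.
Jun ∩ Yolanda ∩ Viktor: 07:00–08:50, 09:05–09:10, 11:15–12:35, 13:15–14:10.
Jun ∩ Yolanda ∩ Viktor ∩ Zheng: 07:25–08:50, 09:05–09:10, 13:15–13:20, 13:40–14:10.
Common window lengths: 85, 5, 5, 30 min; longest is 85.

85 minutes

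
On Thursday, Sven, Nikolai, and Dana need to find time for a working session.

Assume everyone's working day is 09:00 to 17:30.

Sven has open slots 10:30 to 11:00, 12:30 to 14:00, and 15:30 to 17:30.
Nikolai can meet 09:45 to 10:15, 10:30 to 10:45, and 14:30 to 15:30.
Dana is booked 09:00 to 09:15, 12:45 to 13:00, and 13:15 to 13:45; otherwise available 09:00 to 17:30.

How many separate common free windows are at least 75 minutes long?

0

Dana free within 09:00–17:30: 09:15–12:45, 13:00–13:15, 13:45–17:30.
Sven ∩ Nikolai: 10:30–10:45.
Sven ∩ Nikolai ∩ Dana: 10:30–10:45.
Windows ≥ 75 min: (none).
That's 0 windows.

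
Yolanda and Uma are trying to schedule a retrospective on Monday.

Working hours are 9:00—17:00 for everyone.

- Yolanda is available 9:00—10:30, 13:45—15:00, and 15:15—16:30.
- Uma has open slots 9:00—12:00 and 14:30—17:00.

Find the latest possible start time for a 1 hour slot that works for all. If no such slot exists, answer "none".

Yolanda ∩ Uma: 09:00–10:30, 14:30–15:00, 15:15–16:30.
Windows ≥ 60 min: 09:00–10:30, 15:15–16:30.
Latest start in the last window 15:15–16:30 is 16:30 − 60 min = 15:30.

15:30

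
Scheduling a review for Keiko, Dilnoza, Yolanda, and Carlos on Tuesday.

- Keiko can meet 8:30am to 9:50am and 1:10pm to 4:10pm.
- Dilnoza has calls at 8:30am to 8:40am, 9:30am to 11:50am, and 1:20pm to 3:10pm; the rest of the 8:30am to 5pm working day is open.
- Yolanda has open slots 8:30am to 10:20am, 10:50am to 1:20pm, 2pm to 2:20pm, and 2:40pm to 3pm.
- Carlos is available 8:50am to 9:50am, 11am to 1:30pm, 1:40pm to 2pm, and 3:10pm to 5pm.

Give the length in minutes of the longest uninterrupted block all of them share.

Dilnoza free within 08:30–17:00: 08:40–09:30, 11:50–13:20, 15:10–17:00.
Keiko ∩ Dilnoza: 08:40–09:30, 13:10–13:20, 15:10–16:10.
Keiko ∩ Dilnoza ∩ Yolanda: 08:40–09:30, 13:10–13:20.
Keiko ∩ Dilnoza ∩ Yolanda ∩ Carlos: 08:50–09:30, 13:10–13:20.
Common window lengths: 40, 10 min; longest is 40.

40 minutes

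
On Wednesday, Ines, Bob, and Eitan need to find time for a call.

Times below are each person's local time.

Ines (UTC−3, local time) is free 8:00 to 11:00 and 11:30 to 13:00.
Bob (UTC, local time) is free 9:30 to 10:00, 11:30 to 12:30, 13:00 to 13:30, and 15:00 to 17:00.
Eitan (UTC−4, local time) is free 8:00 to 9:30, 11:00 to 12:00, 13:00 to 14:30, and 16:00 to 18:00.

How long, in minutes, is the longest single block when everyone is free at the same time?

60 minutes

Ines → UTC: 11:00–14:00, 14:30–16:00.
Bob → UTC: 09:30–10:00, 11:30–12:30, 13:00–13:30, 15:00–17:00.
Eitan → UTC: 12:00–13:30, 15:00–16:00, 17:00–18:30, 20:00–22:00.
Ines ∩ Bob: 11:30–12:30, 13:00–13:30, 15:00–16:00.
Ines ∩ Bob ∩ Eitan: 12:00–12:30, 13:00–13:30, 15:00–16:00.
Common window lengths: 30, 30, 60 min; longest is 60.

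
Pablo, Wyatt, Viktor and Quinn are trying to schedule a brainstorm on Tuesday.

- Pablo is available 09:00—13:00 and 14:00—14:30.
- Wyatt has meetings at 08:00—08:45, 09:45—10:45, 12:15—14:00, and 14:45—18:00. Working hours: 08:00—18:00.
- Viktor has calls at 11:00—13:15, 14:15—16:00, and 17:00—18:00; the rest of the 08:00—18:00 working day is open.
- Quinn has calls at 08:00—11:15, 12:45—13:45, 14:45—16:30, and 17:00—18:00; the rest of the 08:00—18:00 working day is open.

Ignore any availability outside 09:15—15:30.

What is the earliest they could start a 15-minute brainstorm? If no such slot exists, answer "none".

Wyatt free within 08:00–18:00: 08:45–09:45, 10:45–12:15, 14:00–14:45.
Viktor free within 08:00–18:00: 08:00–11:00, 13:15–14:15, 16:00–17:00.
Quinn free within 08:00–18:00: 11:15–12:45, 13:45–14:45, 16:30–17:00.
Pablo ∩ Wyatt: 09:00–09:45, 10:45–12:15, 14:00–14:30.
Pablo ∩ Wyatt ∩ Viktor: 09:00–09:45, 10:45–11:00, 14:00–14:15.
Pablo ∩ Wyatt ∩ Viktor ∩ Quinn: 14:00–14:15.
Restricted to 09:15–15:30: 14:00–14:15.
Windows ≥ 15 min: 14:00–14:15.
Earliest such window starts at 14:00.

14:00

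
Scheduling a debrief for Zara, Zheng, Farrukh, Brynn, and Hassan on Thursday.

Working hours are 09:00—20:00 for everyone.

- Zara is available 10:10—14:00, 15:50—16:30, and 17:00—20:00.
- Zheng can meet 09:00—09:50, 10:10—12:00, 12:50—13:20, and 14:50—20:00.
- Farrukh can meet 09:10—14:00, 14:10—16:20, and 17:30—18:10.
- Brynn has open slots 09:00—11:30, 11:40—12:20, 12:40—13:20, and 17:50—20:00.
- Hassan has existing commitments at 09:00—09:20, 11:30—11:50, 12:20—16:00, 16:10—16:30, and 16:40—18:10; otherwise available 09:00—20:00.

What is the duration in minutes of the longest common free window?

80 minutes

Hassan free within 09:00–20:00: 09:20–11:30, 11:50–12:20, 16:00–16:10, 16:30–16:40, 18:10–20:00.
Zara ∩ Zheng: 10:10–12:00, 12:50–13:20, 15:50–16:30, 17:00–20:00.
Zara ∩ Zheng ∩ Farrukh: 10:10–12:00, 12:50–13:20, 15:50–16:20, 17:30–18:10.
Zara ∩ Zheng ∩ Farrukh ∩ Brynn: 10:10–11:30, 11:40–12:00, 12:50–13:20, 17:50–18:10.
Zara ∩ Zheng ∩ Farrukh ∩ Brynn ∩ Hassan: 10:10–11:30, 11:50–12:00.
Common window lengths: 80, 10 min; longest is 80.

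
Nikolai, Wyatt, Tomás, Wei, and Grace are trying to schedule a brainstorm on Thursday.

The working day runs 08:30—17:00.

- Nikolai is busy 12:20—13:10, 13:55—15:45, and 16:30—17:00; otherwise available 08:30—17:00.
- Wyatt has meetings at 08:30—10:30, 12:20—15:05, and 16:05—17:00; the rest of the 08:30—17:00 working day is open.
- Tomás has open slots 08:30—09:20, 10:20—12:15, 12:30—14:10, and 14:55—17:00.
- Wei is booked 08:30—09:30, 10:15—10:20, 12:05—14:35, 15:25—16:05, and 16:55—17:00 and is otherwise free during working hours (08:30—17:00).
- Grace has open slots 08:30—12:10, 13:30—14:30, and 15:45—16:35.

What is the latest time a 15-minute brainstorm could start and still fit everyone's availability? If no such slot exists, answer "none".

11:50

Nikolai free within 08:30–17:00: 08:30–12:20, 13:10–13:55, 15:45–16:30.
Wyatt free within 08:30–17:00: 10:30–12:20, 15:05–16:05.
Wei free within 08:30–17:00: 09:30–10:15, 10:20–12:05, 14:35–15:25, 16:05–16:55.
Nikolai ∩ Wyatt: 10:30–12:20, 15:45–16:05.
Nikolai ∩ Wyatt ∩ Tomás: 10:30–12:15, 15:45–16:05.
Nikolai ∩ Wyatt ∩ Tomás ∩ Wei: 10:30–12:05.
Nikolai ∩ Wyatt ∩ Tomás ∩ Wei ∩ Grace: 10:30–12:05.
Windows ≥ 15 min: 10:30–12:05.
Latest start in the last window 10:30–12:05 is 12:05 − 15 min = 11:50.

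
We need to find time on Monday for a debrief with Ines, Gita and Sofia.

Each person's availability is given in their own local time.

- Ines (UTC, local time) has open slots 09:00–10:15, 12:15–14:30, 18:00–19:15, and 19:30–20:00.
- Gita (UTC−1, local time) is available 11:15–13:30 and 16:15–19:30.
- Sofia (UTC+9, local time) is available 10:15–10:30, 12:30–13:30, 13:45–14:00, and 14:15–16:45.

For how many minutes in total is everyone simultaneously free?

Ines → UTC: 09:00–10:15, 12:15–14:30, 18:00–19:15, 19:30–20:00.
Gita → UTC: 12:15–14:30, 17:15–20:30.
Sofia → UTC: 01:15–01:30, 03:30–04:30, 04:45–05:00, 05:15–07:45.
Ines ∩ Gita: 12:15–14:30, 18:00–19:15, 19:30–20:00.
Ines ∩ Gita ∩ Sofia: (none).
Total common minutes: 0.

0 minutes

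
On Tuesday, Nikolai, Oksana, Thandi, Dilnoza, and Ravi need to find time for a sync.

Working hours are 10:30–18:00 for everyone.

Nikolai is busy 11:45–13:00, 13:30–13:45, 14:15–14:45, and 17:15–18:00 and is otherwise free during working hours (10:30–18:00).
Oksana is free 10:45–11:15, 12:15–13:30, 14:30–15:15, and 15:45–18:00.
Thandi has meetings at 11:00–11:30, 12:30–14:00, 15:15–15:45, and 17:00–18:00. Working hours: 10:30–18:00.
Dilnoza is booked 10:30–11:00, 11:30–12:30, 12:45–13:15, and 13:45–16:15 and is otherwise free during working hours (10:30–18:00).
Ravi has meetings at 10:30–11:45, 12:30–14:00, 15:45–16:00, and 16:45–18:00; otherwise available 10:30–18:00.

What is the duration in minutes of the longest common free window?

Nikolai free within 10:30–18:00: 10:30–11:45, 13:00–13:30, 13:45–14:15, 14:45–17:15.
Thandi free within 10:30–18:00: 10:30–11:00, 11:30–12:30, 14:00–15:15, 15:45–17:00.
Dilnoza free within 10:30–18:00: 11:00–11:30, 12:30–12:45, 13:15–13:45, 16:15–18:00.
Ravi free within 10:30–18:00: 11:45–12:30, 14:00–15:45, 16:00–16:45.
Nikolai ∩ Oksana: 10:45–11:15, 13:00–13:30, 14:45–15:15, 15:45–17:15.
Nikolai ∩ Oksana ∩ Thandi: 10:45–11:00, 14:45–15:15, 15:45–17:00.
Nikolai ∩ Oksana ∩ Thandi ∩ Dilnoza: 16:15–17:00.
Nikolai ∩ Oksana ∩ Thandi ∩ Dilnoza ∩ Ravi: 16:15–16:45.
Single common window of 30 minutes.

30 minutes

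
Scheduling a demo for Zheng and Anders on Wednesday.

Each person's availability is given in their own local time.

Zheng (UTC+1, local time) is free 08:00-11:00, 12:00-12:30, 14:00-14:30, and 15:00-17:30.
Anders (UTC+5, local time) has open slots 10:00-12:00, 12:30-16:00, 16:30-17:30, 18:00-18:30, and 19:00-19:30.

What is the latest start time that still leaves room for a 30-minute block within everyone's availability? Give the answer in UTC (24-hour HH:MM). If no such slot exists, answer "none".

14:00

Zheng → UTC: 07:00–10:00, 11:00–11:30, 13:00–13:30, 14:00–16:30.
Anders → UTC: 05:00–07:00, 07:30–11:00, 11:30–12:30, 13:00–13:30, 14:00–14:30.
Zheng ∩ Anders: 07:30–10:00, 13:00–13:30, 14:00–14:30.
Windows ≥ 30 min: 07:30–10:00, 13:00–13:30, 14:00–14:30.
Latest start in the last window 14:00–14:30 is 14:30 − 30 min = 14:00.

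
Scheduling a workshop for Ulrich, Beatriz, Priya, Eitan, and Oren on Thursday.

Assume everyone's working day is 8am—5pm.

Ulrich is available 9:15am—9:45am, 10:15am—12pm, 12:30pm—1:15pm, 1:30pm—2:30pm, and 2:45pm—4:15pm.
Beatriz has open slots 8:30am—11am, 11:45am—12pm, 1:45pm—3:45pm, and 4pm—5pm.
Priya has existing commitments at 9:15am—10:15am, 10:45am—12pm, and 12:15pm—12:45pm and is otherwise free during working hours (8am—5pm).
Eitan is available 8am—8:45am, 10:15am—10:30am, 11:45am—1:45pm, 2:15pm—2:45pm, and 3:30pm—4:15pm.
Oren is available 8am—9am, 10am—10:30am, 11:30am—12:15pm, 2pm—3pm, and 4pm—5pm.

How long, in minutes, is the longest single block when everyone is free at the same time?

15 minutes

Priya free within 08:00–17:00: 08:00–09:15, 10:15–10:45, 12:00–12:15, 12:45–17:00.
Ulrich ∩ Beatriz: 09:15–09:45, 10:15–11:00, 11:45–12:00, 13:45–14:30, 14:45–15:45, 16:00–16:15.
Ulrich ∩ Beatriz ∩ Priya: 10:15–10:45, 13:45–14:30, 14:45–15:45, 16:00–16:15.
Ulrich ∩ Beatriz ∩ Priya ∩ Eitan: 10:15–10:30, 14:15–14:30, 15:30–15:45, 16:00–16:15.
Ulrich ∩ Beatriz ∩ Priya ∩ Eitan ∩ Oren: 10:15–10:30, 14:15–14:30, 16:00–16:15.
Common window lengths: 15, 15, 15 min; longest is 15.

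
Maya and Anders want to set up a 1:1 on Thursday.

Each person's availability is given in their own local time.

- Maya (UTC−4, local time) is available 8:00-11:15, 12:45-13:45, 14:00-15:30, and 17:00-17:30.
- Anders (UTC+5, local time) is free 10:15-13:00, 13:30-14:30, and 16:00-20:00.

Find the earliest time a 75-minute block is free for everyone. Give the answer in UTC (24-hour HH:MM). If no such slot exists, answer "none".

12:00

Maya → UTC: 12:00–15:15, 16:45–17:45, 18:00–19:30, 21:00–21:30.
Anders → UTC: 05:15–08:00, 08:30–09:30, 11:00–15:00.
Maya ∩ Anders: 12:00–15:00.
Windows ≥ 75 min: 12:00–15:00.
Earliest such window starts at 12:00.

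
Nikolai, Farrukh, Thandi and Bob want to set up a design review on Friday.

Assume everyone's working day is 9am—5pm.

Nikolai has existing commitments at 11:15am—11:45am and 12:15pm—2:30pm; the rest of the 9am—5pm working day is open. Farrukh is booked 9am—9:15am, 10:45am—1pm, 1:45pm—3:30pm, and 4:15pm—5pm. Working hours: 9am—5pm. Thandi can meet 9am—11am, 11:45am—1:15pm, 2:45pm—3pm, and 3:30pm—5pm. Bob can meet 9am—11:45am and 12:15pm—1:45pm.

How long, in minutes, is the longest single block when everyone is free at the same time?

90 minutes

Nikolai free within 09:00–17:00: 09:00–11:15, 11:45–12:15, 14:30–17:00.
Farrukh free within 09:00–17:00: 09:15–10:45, 13:00–13:45, 15:30–16:15.
Nikolai ∩ Farrukh: 09:15–10:45, 15:30–16:15.
Nikolai ∩ Farrukh ∩ Thandi: 09:15–10:45, 15:30–16:15.
Nikolai ∩ Farrukh ∩ Thandi ∩ Bob: 09:15–10:45.
Single common window of 90 minutes.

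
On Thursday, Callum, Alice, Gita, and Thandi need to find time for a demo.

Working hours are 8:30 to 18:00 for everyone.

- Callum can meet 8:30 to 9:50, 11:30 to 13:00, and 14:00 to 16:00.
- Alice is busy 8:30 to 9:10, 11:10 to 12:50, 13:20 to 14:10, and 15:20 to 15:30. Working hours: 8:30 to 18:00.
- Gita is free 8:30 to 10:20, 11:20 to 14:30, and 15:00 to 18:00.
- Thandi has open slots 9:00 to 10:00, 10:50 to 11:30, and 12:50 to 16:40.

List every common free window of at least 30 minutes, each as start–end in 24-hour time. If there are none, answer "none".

09:10–09:50, 15:30–16:00

Alice free within 08:30–18:00: 09:10–11:10, 12:50–13:20, 14:10–15:20, 15:30–18:00.
Callum ∩ Alice: 09:10–09:50, 12:50–13:00, 14:10–15:20, 15:30–16:00.
Callum ∩ Alice ∩ Gita: 09:10–09:50, 12:50–13:00, 14:10–14:30, 15:00–15:20, 15:30–16:00.
Callum ∩ Alice ∩ Gita ∩ Thandi: 09:10–09:50, 12:50–13:00, 14:10–14:30, 15:00–15:20, 15:30–16:00.
Windows ≥ 30 min: 09:10–09:50, 15:30–16:00.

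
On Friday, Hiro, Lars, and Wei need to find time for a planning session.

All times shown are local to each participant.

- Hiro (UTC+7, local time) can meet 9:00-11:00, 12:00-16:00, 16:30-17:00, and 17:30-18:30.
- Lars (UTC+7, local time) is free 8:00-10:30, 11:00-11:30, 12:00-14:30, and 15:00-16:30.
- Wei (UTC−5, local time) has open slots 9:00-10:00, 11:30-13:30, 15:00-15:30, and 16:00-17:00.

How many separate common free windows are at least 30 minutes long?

0

Hiro → UTC: 02:00–04:00, 05:00–09:00, 09:30–10:00, 10:30–11:30.
Lars → UTC: 01:00–03:30, 04:00–04:30, 05:00–07:30, 08:00–09:30.
Wei → UTC: 14:00–15:00, 16:30–18:30, 20:00–20:30, 21:00–22:00.
Hiro ∩ Lars: 02:00–03:30, 05:00–07:30, 08:00–09:00.
Hiro ∩ Lars ∩ Wei: (none).
Windows ≥ 30 min: (none).
That's 0 windows.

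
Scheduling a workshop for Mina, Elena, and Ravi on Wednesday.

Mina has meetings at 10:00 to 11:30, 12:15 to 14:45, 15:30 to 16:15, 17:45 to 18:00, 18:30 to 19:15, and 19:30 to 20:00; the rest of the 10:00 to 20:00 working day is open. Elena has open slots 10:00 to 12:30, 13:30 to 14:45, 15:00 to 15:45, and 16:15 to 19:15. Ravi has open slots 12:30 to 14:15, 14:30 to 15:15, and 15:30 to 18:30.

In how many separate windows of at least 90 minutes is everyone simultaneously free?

1

Mina free within 10:00–20:00: 11:30–12:15, 14:45–15:30, 16:15–17:45, 18:00–18:30, 19:15–19:30.
Mina ∩ Elena: 11:30–12:15, 15:00–15:30, 16:15–17:45, 18:00–18:30.
Mina ∩ Elena ∩ Ravi: 15:00–15:15, 16:15–17:45, 18:00–18:30.
Windows ≥ 90 min: 16:15–17:45.
That's 1 window.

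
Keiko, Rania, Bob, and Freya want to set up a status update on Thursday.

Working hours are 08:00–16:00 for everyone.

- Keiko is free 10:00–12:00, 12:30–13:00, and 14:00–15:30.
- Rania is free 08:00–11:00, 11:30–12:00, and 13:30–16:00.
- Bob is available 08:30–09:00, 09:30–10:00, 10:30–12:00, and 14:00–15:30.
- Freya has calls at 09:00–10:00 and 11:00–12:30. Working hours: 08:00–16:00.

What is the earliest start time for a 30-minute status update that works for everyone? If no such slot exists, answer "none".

Freya free within 08:00–16:00: 08:00–09:00, 10:00–11:00, 12:30–16:00.
Keiko ∩ Rania: 10:00–11:00, 11:30–12:00, 14:00–15:30.
Keiko ∩ Rania ∩ Bob: 10:30–11:00, 11:30–12:00, 14:00–15:30.
Keiko ∩ Rania ∩ Bob ∩ Freya: 10:30–11:00, 14:00–15:30.
Windows ≥ 30 min: 10:30–11:00, 14:00–15:30.
Earliest such window starts at 10:30.

10:30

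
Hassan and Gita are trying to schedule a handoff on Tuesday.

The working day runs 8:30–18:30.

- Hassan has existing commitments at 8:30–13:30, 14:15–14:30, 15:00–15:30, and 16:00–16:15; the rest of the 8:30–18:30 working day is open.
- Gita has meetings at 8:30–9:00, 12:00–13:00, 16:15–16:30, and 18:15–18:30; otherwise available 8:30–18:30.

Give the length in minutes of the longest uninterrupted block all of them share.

Hassan free within 08:30–18:30: 13:30–14:15, 14:30–15:00, 15:30–16:00, 16:15–18:30.
Gita free within 08:30–18:30: 09:00–12:00, 13:00–16:15, 16:30–18:15.
Hassan ∩ Gita: 13:30–14:15, 14:30–15:00, 15:30–16:00, 16:30–18:15.
Common window lengths: 45, 30, 30, 105 min; longest is 105.

105 minutes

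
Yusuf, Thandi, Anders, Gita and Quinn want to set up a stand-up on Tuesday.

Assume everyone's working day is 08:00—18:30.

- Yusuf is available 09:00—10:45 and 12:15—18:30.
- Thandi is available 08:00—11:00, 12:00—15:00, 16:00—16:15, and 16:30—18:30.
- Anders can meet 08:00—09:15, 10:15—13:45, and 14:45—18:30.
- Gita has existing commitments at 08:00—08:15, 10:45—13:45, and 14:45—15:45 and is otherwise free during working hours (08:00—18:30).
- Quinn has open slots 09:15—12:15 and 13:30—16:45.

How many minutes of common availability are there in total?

60 minutes

Gita free within 08:00–18:30: 08:15–10:45, 13:45–14:45, 15:45–18:30.
Yusuf ∩ Thandi: 09:00–10:45, 12:15–15:00, 16:00–16:15, 16:30–18:30.
Yusuf ∩ Thandi ∩ Anders: 09:00–09:15, 10:15–10:45, 12:15–13:45, 14:45–15:00, 16:00–16:15, 16:30–18:30.
Yusuf ∩ Thandi ∩ Anders ∩ Gita: 09:00–09:15, 10:15–10:45, 16:00–16:15, 16:30–18:30.
Yusuf ∩ Thandi ∩ Anders ∩ Gita ∩ Quinn: 10:15–10:45, 16:00–16:15, 16:30–16:45.
Total common minutes: 30 + 15 + 15 = 60.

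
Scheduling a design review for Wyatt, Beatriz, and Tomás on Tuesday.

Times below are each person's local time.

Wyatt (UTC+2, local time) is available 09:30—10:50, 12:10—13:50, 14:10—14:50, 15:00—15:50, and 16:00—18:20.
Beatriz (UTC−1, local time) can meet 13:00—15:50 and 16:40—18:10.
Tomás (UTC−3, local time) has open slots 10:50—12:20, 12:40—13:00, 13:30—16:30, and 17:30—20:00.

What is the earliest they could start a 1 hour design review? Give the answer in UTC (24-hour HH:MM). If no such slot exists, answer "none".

Wyatt → UTC: 07:30–08:50, 10:10–11:50, 12:10–12:50, 13:00–13:50, 14:00–16:20.
Beatriz → UTC: 14:00–16:50, 17:40–19:10.
Tomás → UTC: 13:50–15:20, 15:40–16:00, 16:30–19:30, 20:30–23:00.
Wyatt ∩ Beatriz: 14:00–16:20.
Wyatt ∩ Beatriz ∩ Tomás: 14:00–15:20, 15:40–16:00.
Windows ≥ 60 min: 14:00–15:20.
Earliest such window starts at 14:00.

14:00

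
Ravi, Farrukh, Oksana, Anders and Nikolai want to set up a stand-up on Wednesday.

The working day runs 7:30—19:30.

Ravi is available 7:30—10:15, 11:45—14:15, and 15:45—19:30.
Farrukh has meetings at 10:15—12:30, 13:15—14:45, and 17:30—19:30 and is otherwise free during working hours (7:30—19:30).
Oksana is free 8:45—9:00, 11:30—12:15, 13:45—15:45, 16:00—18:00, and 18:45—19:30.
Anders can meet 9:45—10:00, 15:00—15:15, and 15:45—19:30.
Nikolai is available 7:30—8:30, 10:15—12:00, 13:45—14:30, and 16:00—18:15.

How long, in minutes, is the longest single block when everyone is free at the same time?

Farrukh free within 07:30–19:30: 07:30–10:15, 12:30–13:15, 14:45–17:30.
Ravi ∩ Farrukh: 07:30–10:15, 12:30–13:15, 15:45–17:30.
Ravi ∩ Farrukh ∩ Oksana: 08:45–09:00, 16:00–17:30.
Ravi ∩ Farrukh ∩ Oksana ∩ Anders: 16:00–17:30.
Ravi ∩ Farrukh ∩ Oksana ∩ Anders ∩ Nikolai: 16:00–17:30.
Single common window of 90 minutes.

90 minutes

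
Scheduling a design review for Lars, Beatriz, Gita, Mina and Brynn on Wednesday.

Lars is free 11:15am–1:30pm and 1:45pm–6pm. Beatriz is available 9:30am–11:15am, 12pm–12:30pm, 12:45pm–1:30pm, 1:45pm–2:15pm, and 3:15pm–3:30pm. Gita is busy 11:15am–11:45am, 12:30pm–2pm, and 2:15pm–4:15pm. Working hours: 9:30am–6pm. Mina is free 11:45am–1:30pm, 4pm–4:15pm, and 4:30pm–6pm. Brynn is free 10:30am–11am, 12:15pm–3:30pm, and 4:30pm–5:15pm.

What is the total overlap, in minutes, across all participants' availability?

Gita free within 09:30–18:00: 09:30–11:15, 11:45–12:30, 14:00–14:15, 16:15–18:00.
Lars ∩ Beatriz: 12:00–12:30, 12:45–13:30, 13:45–14:15, 15:15–15:30.
Lars ∩ Beatriz ∩ Gita: 12:00–12:30, 14:00–14:15.
Lars ∩ Beatriz ∩ Gita ∩ Mina: 12:00–12:30.
Lars ∩ Beatriz ∩ Gita ∩ Mina ∩ Brynn: 12:15–12:30.
Total common minutes: 15.

15 minutes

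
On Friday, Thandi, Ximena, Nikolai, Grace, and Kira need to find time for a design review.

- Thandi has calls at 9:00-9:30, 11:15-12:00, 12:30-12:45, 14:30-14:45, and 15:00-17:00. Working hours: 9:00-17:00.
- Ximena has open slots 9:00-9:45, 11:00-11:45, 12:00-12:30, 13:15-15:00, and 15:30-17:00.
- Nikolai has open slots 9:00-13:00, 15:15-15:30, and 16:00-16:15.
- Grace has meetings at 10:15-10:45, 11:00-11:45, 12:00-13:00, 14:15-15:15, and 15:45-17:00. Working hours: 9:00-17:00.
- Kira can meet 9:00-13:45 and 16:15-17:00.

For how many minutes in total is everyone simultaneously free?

Thandi free within 09:00–17:00: 09:30–11:15, 12:00–12:30, 12:45–14:30, 14:45–15:00.
Grace free within 09:00–17:00: 09:00–10:15, 10:45–11:00, 11:45–12:00, 13:00–14:15, 15:15–15:45.
Thandi ∩ Ximena: 09:30–09:45, 11:00–11:15, 12:00–12:30, 13:15–14:30, 14:45–15:00.
Thandi ∩ Ximena ∩ Nikolai: 09:30–09:45, 11:00–11:15, 12:00–12:30.
Thandi ∩ Ximena ∩ Nikolai ∩ Grace: 09:30–09:45.
Thandi ∩ Ximena ∩ Nikolai ∩ Grace ∩ Kira: 09:30–09:45.
Total common minutes: 15.

15 minutes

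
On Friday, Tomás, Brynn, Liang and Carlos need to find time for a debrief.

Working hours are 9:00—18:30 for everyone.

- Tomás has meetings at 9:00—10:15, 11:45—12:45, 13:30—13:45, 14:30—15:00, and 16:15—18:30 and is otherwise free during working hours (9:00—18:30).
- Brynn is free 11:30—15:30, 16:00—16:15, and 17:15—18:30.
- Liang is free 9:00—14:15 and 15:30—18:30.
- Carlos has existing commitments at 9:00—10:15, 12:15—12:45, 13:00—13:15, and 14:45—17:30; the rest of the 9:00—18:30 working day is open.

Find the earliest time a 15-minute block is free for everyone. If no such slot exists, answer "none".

11:30

Tomás free within 09:00–18:30: 10:15–11:45, 12:45–13:30, 13:45–14:30, 15:00–16:15.
Carlos free within 09:00–18:30: 10:15–12:15, 12:45–13:00, 13:15–14:45, 17:30–18:30.
Tomás ∩ Brynn: 11:30–11:45, 12:45–13:30, 13:45–14:30, 15:00–15:30, 16:00–16:15.
Tomás ∩ Brynn ∩ Liang: 11:30–11:45, 12:45–13:30, 13:45–14:15, 16:00–16:15.
Tomás ∩ Brynn ∩ Liang ∩ Carlos: 11:30–11:45, 12:45–13:00, 13:15–13:30, 13:45–14:15.
Windows ≥ 15 min: 11:30–11:45, 12:45–13:00, 13:15–13:30, 13:45–14:15.
Earliest such window starts at 11:30.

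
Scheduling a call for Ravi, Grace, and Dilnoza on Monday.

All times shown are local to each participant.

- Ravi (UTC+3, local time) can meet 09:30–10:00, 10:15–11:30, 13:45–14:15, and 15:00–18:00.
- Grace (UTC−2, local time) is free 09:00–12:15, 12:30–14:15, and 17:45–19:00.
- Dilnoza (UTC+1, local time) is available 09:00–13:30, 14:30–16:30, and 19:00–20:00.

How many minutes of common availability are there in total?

120 minutes

Ravi → UTC: 06:30–07:00, 07:15–08:30, 10:45–11:15, 12:00–15:00.
Grace → UTC: 11:00–14:15, 14:30–16:15, 19:45–21:00.
Dilnoza → UTC: 08:00–12:30, 13:30–15:30, 18:00–19:00.
Ravi ∩ Grace: 11:00–11:15, 12:00–14:15, 14:30–15:00.
Ravi ∩ Grace ∩ Dilnoza: 11:00–11:15, 12:00–12:30, 13:30–14:15, 14:30–15:00.
Total common minutes: 15 + 30 + 45 + 30 = 120.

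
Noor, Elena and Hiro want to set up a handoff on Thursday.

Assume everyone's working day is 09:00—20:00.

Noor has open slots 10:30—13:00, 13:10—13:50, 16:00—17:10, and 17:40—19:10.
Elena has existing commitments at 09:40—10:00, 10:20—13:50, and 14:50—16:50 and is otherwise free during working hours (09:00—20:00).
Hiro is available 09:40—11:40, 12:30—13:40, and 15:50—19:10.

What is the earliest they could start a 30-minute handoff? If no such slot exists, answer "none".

17:40

Elena free within 09:00–20:00: 09:00–09:40, 10:00–10:20, 13:50–14:50, 16:50–20:00.
Noor ∩ Elena: 16:50–17:10, 17:40–19:10.
Noor ∩ Elena ∩ Hiro: 16:50–17:10, 17:40–19:10.
Windows ≥ 30 min: 17:40–19:10.
Earliest such window starts at 17:40.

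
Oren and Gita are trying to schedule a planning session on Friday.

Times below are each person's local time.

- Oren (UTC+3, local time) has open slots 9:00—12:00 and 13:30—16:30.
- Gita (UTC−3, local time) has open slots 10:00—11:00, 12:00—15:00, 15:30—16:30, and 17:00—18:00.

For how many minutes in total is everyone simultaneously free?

30 minutes

Oren → UTC: 06:00–09:00, 10:30–13:30.
Gita → UTC: 13:00–14:00, 15:00–18:00, 18:30–19:30, 20:00–21:00.
Oren ∩ Gita: 13:00–13:30.
Total common minutes: 30.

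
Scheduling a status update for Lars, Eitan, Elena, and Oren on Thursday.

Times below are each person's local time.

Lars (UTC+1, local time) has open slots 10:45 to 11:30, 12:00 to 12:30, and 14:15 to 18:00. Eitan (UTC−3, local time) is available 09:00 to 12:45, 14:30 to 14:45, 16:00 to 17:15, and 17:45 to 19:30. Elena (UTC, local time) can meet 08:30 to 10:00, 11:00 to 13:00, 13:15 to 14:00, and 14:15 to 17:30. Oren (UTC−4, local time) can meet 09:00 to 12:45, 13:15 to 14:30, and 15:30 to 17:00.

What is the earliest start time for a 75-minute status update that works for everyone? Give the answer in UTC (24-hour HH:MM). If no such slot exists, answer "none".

14:15

Lars → UTC: 09:45–10:30, 11:00–11:30, 13:15–17:00.
Eitan → UTC: 12:00–15:45, 17:30–17:45, 19:00–20:15, 20:45–22:30.
Elena → UTC: 08:30–10:00, 11:00–13:00, 13:15–14:00, 14:15–17:30.
Oren → UTC: 13:00–16:45, 17:15–18:30, 19:30–21:00.
Lars ∩ Eitan: 13:15–15:45.
Lars ∩ Eitan ∩ Elena: 13:15–14:00, 14:15–15:45.
Lars ∩ Eitan ∩ Elena ∩ Oren: 13:15–14:00, 14:15–15:45.
Windows ≥ 75 min: 14:15–15:45.
Earliest such window starts at 14:15.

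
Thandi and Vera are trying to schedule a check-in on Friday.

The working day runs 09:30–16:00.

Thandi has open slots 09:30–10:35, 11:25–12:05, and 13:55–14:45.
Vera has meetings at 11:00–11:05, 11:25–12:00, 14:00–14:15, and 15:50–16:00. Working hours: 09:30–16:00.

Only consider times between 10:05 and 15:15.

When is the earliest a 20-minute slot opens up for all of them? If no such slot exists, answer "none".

Vera free within 09:30–16:00: 09:30–11:00, 11:05–11:25, 12:00–14:00, 14:15–15:50.
Thandi ∩ Vera: 09:30–10:35, 12:00–12:05, 13:55–14:00, 14:15–14:45.
Restricted to 10:05–15:15: 10:05–10:35, 12:00–12:05, 13:55–14:00, 14:15–14:45.
Windows ≥ 20 min: 10:05–10:35, 14:15–14:45.
Earliest such window starts at 10:05.

10:05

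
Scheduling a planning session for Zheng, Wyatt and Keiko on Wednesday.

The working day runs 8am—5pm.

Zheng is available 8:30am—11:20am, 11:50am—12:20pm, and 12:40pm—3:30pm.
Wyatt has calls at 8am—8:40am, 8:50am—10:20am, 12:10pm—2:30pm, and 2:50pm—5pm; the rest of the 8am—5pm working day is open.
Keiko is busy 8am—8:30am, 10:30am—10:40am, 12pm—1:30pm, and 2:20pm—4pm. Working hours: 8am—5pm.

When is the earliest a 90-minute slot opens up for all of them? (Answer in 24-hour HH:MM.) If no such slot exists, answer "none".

Wyatt free within 08:00–17:00: 08:40–08:50, 10:20–12:10, 14:30–14:50.
Keiko free within 08:00–17:00: 08:30–10:30, 10:40–12:00, 13:30–14:20, 16:00–17:00.
Zheng ∩ Wyatt: 08:40–08:50, 10:20–11:20, 11:50–12:10, 14:30–14:50.
Zheng ∩ Wyatt ∩ Keiko: 08:40–08:50, 10:20–10:30, 10:40–11:20, 11:50–12:00.
Windows ≥ 90 min: (none).

none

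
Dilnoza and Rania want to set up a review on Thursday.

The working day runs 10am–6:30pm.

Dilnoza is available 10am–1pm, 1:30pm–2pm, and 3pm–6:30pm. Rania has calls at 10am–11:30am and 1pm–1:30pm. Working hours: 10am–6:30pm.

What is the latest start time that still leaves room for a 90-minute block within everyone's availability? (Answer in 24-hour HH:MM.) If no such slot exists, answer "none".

Rania free within 10:00–18:30: 11:30–13:00, 13:30–18:30.
Dilnoza ∩ Rania: 11:30–13:00, 13:30–14:00, 15:00–18:30.
Windows ≥ 90 min: 11:30–13:00, 15:00–18:30.
Latest start in the last window 15:00–18:30 is 18:30 − 90 min = 17:00.

17:00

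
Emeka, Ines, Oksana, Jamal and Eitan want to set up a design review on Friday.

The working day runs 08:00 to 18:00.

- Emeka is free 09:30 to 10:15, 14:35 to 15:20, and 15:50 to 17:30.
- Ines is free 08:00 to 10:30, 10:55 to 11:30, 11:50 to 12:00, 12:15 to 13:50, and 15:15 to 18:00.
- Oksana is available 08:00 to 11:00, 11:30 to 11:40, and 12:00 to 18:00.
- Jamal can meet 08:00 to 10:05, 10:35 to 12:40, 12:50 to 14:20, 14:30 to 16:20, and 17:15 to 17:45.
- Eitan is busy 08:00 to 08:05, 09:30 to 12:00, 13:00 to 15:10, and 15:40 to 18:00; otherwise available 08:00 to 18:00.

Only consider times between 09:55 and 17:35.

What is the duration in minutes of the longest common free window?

Eitan free within 08:00–18:00: 08:05–09:30, 12:00–13:00, 15:10–15:40.
Emeka ∩ Ines: 09:30–10:15, 15:15–15:20, 15:50–17:30.
Emeka ∩ Ines ∩ Oksana: 09:30–10:15, 15:15–15:20, 15:50–17:30.
Emeka ∩ Ines ∩ Oksana ∩ Jamal: 09:30–10:05, 15:15–15:20, 15:50–16:20, 17:15–17:30.
Emeka ∩ Ines ∩ Oksana ∩ Jamal ∩ Eitan: 15:15–15:20.
Restricted to 09:55–17:35: 15:15–15:20.
Single common window of 5 minutes.

5 minutes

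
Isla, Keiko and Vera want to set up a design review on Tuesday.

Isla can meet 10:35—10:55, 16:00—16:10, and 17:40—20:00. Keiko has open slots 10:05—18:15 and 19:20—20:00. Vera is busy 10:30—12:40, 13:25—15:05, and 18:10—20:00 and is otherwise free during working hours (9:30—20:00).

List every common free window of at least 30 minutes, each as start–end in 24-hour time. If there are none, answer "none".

Vera free within 09:30–20:00: 09:30–10:30, 12:40–13:25, 15:05–18:10.
Isla ∩ Keiko: 10:35–10:55, 16:00–16:10, 17:40–18:15, 19:20–20:00.
Isla ∩ Keiko ∩ Vera: 16:00–16:10, 17:40–18:10.
Windows ≥ 30 min: 17:40–18:10.

17:40–18:10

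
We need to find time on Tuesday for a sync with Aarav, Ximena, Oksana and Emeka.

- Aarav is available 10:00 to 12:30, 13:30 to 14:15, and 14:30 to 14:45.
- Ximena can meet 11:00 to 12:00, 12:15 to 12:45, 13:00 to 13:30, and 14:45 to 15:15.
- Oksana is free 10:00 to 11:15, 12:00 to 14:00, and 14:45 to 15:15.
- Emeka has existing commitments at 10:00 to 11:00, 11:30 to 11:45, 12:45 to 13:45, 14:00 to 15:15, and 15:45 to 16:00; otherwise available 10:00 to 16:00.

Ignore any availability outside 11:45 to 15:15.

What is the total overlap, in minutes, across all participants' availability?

15 minutes

Emeka free within 10:00–16:00: 11:00–11:30, 11:45–12:45, 13:45–14:00, 15:15–15:45.
Aarav ∩ Ximena: 11:00–12:00, 12:15–12:30.
Aarav ∩ Ximena ∩ Oksana: 11:00–11:15, 12:15–12:30.
Aarav ∩ Ximena ∩ Oksana ∩ Emeka: 11:00–11:15, 12:15–12:30.
Restricted to 11:45–15:15: 12:15–12:30.
Total common minutes: 15.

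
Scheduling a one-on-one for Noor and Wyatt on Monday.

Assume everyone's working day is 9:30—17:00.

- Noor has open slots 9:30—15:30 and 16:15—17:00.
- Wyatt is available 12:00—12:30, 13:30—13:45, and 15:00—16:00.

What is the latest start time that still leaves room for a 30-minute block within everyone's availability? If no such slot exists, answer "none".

15:00

Noor ∩ Wyatt: 12:00–12:30, 13:30–13:45, 15:00–15:30.
Windows ≥ 30 min: 12:00–12:30, 15:00–15:30.
Latest start in the last window 15:00–15:30 is 15:30 − 30 min = 15:00.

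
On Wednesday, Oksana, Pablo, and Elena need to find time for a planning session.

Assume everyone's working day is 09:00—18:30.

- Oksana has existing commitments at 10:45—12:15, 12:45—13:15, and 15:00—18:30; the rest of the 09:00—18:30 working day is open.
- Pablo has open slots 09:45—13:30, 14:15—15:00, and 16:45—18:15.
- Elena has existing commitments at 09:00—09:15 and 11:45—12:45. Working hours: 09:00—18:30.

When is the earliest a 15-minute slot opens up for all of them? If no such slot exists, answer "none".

09:45

Oksana free within 09:00–18:30: 09:00–10:45, 12:15–12:45, 13:15–15:00.
Elena free within 09:00–18:30: 09:15–11:45, 12:45–18:30.
Oksana ∩ Pablo: 09:45–10:45, 12:15–12:45, 13:15–13:30, 14:15–15:00.
Oksana ∩ Pablo ∩ Elena: 09:45–10:45, 13:15–13:30, 14:15–15:00.
Windows ≥ 15 min: 09:45–10:45, 13:15–13:30, 14:15–15:00.
Earliest such window starts at 09:45.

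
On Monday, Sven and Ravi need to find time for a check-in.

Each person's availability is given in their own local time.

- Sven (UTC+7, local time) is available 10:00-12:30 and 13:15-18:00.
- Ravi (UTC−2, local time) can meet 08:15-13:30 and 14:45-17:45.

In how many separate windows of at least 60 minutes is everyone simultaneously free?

0

Sven → UTC: 03:00–05:30, 06:15–11:00.
Ravi → UTC: 10:15–15:30, 16:45–19:45.
Sven ∩ Ravi: 10:15–11:00.
Windows ≥ 60 min: (none).
That's 0 windows.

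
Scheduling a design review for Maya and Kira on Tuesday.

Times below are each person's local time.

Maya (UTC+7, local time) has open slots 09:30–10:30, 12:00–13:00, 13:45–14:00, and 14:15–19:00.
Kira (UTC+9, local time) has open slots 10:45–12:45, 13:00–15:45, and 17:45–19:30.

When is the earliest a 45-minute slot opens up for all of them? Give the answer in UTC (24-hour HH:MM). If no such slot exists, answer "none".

02:30

Maya → UTC: 02:30–03:30, 05:00–06:00, 06:45–07:00, 07:15–12:00.
Kira → UTC: 01:45–03:45, 04:00–06:45, 08:45–10:30.
Maya ∩ Kira: 02:30–03:30, 05:00–06:00, 08:45–10:30.
Windows ≥ 45 min: 02:30–03:30, 05:00–06:00, 08:45–10:30.
Earliest such window starts at 02:30.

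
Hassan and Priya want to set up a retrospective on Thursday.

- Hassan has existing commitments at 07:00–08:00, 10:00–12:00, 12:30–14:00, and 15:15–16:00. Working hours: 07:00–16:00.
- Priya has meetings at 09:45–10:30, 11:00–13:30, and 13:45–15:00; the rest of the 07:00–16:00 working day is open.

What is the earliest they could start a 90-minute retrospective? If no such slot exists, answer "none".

08:00

Hassan free within 07:00–16:00: 08:00–10:00, 12:00–12:30, 14:00–15:15.
Priya free within 07:00–16:00: 07:00–09:45, 10:30–11:00, 13:30–13:45, 15:00–16:00.
Hassan ∩ Priya: 08:00–09:45, 15:00–15:15.
Windows ≥ 90 min: 08:00–09:45.
Earliest such window starts at 08:00.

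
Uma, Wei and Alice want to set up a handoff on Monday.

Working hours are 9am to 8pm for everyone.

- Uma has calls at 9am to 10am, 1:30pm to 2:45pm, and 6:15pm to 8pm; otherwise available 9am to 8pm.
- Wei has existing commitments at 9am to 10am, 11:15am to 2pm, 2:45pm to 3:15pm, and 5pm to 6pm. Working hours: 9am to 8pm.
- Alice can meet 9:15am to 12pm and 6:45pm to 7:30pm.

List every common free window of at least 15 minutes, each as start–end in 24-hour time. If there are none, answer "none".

10:00–11:15

Uma free within 09:00–20:00: 10:00–13:30, 14:45–18:15.
Wei free within 09:00–20:00: 10:00–11:15, 14:00–14:45, 15:15–17:00, 18:00–20:00.
Uma ∩ Wei: 10:00–11:15, 15:15–17:00, 18:00–18:15.
Uma ∩ Wei ∩ Alice: 10:00–11:15.
Windows ≥ 15 min: 10:00–11:15.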